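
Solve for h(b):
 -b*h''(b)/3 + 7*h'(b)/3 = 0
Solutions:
 h(b) = C1 + C2*b^8


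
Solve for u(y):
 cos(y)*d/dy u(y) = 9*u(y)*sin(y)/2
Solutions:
 u(y) = C1/cos(y)^(9/2)


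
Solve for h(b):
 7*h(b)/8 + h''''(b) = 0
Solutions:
 h(b) = (C1*sin(2^(3/4)*7^(1/4)*b/4) + C2*cos(2^(3/4)*7^(1/4)*b/4))*exp(-2^(3/4)*7^(1/4)*b/4) + (C3*sin(2^(3/4)*7^(1/4)*b/4) + C4*cos(2^(3/4)*7^(1/4)*b/4))*exp(2^(3/4)*7^(1/4)*b/4)


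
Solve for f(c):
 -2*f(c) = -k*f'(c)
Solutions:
 f(c) = C1*exp(2*c/k)


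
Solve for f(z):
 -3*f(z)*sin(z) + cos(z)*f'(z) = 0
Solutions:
 f(z) = C1/cos(z)^3


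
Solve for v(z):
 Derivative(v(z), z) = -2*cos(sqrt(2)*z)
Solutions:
 v(z) = C1 - sqrt(2)*sin(sqrt(2)*z)


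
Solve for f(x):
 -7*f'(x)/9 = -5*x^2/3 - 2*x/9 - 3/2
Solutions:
 f(x) = C1 + 5*x^3/7 + x^2/7 + 27*x/14


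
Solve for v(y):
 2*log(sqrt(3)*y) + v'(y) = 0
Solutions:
 v(y) = C1 - 2*y*log(y) - y*log(3) + 2*y


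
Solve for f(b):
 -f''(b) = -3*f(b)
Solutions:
 f(b) = C1*exp(-sqrt(3)*b) + C2*exp(sqrt(3)*b)


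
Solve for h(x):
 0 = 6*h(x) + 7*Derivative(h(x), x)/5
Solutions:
 h(x) = C1*exp(-30*x/7)


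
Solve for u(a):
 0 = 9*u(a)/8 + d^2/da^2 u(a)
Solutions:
 u(a) = C1*sin(3*sqrt(2)*a/4) + C2*cos(3*sqrt(2)*a/4)


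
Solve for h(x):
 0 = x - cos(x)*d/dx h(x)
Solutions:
 h(x) = C1 + Integral(x/cos(x), x)


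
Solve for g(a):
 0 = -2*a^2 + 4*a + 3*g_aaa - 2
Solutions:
 g(a) = C1 + C2*a + C3*a^2 + a^5/90 - a^4/18 + a^3/9


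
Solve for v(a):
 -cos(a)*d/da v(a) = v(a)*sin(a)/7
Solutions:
 v(a) = C1*cos(a)^(1/7)


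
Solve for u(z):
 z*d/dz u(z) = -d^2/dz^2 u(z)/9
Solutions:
 u(z) = C1 + C2*erf(3*sqrt(2)*z/2)


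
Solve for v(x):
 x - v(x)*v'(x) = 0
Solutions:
 v(x) = -sqrt(C1 + x^2)
 v(x) = sqrt(C1 + x^2)


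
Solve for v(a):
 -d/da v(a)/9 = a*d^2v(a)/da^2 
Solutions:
 v(a) = C1 + C2*a^(8/9)


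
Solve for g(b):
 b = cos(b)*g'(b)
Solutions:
 g(b) = C1 + Integral(b/cos(b), b)


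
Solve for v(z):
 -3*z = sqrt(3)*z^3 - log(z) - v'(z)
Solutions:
 v(z) = C1 + sqrt(3)*z^4/4 + 3*z^2/2 - z*log(z) + z


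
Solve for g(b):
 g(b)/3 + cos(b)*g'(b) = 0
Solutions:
 g(b) = C1*(sin(b) - 1)^(1/6)/(sin(b) + 1)^(1/6)


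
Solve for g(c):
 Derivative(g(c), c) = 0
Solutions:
 g(c) = C1


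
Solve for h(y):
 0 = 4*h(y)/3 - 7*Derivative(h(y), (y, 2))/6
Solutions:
 h(y) = C1*exp(-2*sqrt(14)*y/7) + C2*exp(2*sqrt(14)*y/7)


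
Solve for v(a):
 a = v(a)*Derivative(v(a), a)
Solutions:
 v(a) = -sqrt(C1 + a^2)
 v(a) = sqrt(C1 + a^2)


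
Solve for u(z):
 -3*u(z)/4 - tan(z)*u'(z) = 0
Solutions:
 u(z) = C1/sin(z)^(3/4)


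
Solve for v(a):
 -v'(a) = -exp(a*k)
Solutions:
 v(a) = C1 + exp(a*k)/k


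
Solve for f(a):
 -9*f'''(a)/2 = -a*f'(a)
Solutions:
 f(a) = C1 + Integral(C2*airyai(6^(1/3)*a/3) + C3*airybi(6^(1/3)*a/3), a)


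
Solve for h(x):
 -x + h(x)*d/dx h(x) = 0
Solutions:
 h(x) = -sqrt(C1 + x^2)
 h(x) = sqrt(C1 + x^2)


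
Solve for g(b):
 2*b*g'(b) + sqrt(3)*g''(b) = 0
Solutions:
 g(b) = C1 + C2*erf(3^(3/4)*b/3)


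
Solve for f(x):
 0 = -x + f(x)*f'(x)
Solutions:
 f(x) = -sqrt(C1 + x^2)
 f(x) = sqrt(C1 + x^2)


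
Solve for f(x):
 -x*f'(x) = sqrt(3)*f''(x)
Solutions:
 f(x) = C1 + C2*erf(sqrt(2)*3^(3/4)*x/6)


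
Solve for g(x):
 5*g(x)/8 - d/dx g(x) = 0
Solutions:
 g(x) = C1*exp(5*x/8)


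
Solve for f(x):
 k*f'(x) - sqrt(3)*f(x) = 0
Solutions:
 f(x) = C1*exp(sqrt(3)*x/k)


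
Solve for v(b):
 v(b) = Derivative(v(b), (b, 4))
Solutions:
 v(b) = C1*exp(-b) + C2*exp(b) + C3*sin(b) + C4*cos(b)


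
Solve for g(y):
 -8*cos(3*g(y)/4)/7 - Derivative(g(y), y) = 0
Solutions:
 8*y/7 - 2*log(sin(3*g(y)/4) - 1)/3 + 2*log(sin(3*g(y)/4) + 1)/3 = C1


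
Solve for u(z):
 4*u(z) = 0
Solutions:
 u(z) = 0


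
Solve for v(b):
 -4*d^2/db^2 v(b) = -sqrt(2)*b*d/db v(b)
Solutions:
 v(b) = C1 + C2*erfi(2^(3/4)*b/4)


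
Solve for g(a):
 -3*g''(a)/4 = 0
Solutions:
 g(a) = C1 + C2*a


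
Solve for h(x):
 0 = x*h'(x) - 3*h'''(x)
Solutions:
 h(x) = C1 + Integral(C2*airyai(3^(2/3)*x/3) + C3*airybi(3^(2/3)*x/3), x)


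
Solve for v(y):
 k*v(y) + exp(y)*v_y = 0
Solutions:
 v(y) = C1*exp(k*exp(-y))


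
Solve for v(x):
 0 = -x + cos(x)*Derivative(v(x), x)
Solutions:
 v(x) = C1 + Integral(x/cos(x), x)


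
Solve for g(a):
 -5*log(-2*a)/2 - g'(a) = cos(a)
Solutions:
 g(a) = C1 - 5*a*log(-a)/2 - 5*a*log(2)/2 + 5*a/2 - sin(a)


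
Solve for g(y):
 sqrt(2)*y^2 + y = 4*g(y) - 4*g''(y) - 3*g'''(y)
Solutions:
 g(y) = C1*exp(-y*(8*2^(2/3)/(9*sqrt(537) + 211)^(1/3) + 8 + 2^(1/3)*(9*sqrt(537) + 211)^(1/3))/18)*sin(2^(1/3)*sqrt(3)*y*(-(9*sqrt(537) + 211)^(1/3) + 8*2^(1/3)/(9*sqrt(537) + 211)^(1/3))/18) + C2*exp(-y*(8*2^(2/3)/(9*sqrt(537) + 211)^(1/3) + 8 + 2^(1/3)*(9*sqrt(537) + 211)^(1/3))/18)*cos(2^(1/3)*sqrt(3)*y*(-(9*sqrt(537) + 211)^(1/3) + 8*2^(1/3)/(9*sqrt(537) + 211)^(1/3))/18) + C3*exp(y*(-4 + 8*2^(2/3)/(9*sqrt(537) + 211)^(1/3) + 2^(1/3)*(9*sqrt(537) + 211)^(1/3))/9) + sqrt(2)*y^2/4 + y/4 + sqrt(2)/2


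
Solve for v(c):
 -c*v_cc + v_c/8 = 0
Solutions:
 v(c) = C1 + C2*c^(9/8)


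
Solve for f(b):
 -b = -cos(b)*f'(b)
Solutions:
 f(b) = C1 + Integral(b/cos(b), b)


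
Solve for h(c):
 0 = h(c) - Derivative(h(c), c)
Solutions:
 h(c) = C1*exp(c)


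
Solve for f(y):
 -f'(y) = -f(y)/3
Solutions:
 f(y) = C1*exp(y/3)


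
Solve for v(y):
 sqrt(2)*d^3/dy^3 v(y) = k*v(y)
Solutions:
 v(y) = C1*exp(2^(5/6)*k^(1/3)*y/2) + C2*exp(2^(5/6)*k^(1/3)*y*(-1 + sqrt(3)*I)/4) + C3*exp(-2^(5/6)*k^(1/3)*y*(1 + sqrt(3)*I)/4)


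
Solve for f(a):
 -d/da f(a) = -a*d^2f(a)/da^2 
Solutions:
 f(a) = C1 + C2*a^2


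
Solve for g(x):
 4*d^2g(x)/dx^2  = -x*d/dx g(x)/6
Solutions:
 g(x) = C1 + C2*erf(sqrt(3)*x/12)


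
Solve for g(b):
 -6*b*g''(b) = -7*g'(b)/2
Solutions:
 g(b) = C1 + C2*b^(19/12)


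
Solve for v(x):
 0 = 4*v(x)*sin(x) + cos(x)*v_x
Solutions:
 v(x) = C1*cos(x)^4


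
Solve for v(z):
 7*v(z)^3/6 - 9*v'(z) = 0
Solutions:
 v(z) = -3*sqrt(3)*sqrt(-1/(C1 + 7*z))
 v(z) = 3*sqrt(3)*sqrt(-1/(C1 + 7*z))


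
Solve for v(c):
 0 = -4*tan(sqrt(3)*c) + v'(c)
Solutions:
 v(c) = C1 - 4*sqrt(3)*log(cos(sqrt(3)*c))/3


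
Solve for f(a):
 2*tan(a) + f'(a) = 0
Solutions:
 f(a) = C1 + 2*log(cos(a))


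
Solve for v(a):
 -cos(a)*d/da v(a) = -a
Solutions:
 v(a) = C1 + Integral(a/cos(a), a)


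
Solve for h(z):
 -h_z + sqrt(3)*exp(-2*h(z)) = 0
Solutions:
 h(z) = log(-sqrt(C1 + 2*sqrt(3)*z))
 h(z) = log(C1 + 2*sqrt(3)*z)/2


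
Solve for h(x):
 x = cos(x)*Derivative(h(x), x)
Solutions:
 h(x) = C1 + Integral(x/cos(x), x)


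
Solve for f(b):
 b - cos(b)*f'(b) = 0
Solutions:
 f(b) = C1 + Integral(b/cos(b), b)


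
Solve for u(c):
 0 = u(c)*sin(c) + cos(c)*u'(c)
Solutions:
 u(c) = C1*cos(c)


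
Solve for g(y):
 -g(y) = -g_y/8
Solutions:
 g(y) = C1*exp(8*y)


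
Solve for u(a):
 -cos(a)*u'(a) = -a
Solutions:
 u(a) = C1 + Integral(a/cos(a), a)


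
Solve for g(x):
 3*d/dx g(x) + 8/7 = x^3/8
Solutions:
 g(x) = C1 + x^4/96 - 8*x/21


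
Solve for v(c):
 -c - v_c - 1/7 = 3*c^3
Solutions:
 v(c) = C1 - 3*c^4/4 - c^2/2 - c/7


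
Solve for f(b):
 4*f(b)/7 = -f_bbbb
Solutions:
 f(b) = (C1*sin(7^(3/4)*b/7) + C2*cos(7^(3/4)*b/7))*exp(-7^(3/4)*b/7) + (C3*sin(7^(3/4)*b/7) + C4*cos(7^(3/4)*b/7))*exp(7^(3/4)*b/7)


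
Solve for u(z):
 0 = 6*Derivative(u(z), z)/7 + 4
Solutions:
 u(z) = C1 - 14*z/3


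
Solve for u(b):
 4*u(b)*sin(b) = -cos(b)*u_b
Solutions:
 u(b) = C1*cos(b)^4


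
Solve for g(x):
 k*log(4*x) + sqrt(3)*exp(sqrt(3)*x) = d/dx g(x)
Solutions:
 g(x) = C1 + k*x*log(x) + k*x*(-1 + 2*log(2)) + exp(sqrt(3)*x)


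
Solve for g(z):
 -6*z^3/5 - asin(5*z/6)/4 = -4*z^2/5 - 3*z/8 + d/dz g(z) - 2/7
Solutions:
 g(z) = C1 - 3*z^4/10 + 4*z^3/15 + 3*z^2/16 - z*asin(5*z/6)/4 + 2*z/7 - sqrt(36 - 25*z^2)/20


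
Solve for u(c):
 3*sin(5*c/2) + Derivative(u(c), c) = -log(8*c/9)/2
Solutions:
 u(c) = C1 - c*log(c)/2 - 3*c*log(2)/2 + c/2 + c*log(3) + 6*cos(5*c/2)/5


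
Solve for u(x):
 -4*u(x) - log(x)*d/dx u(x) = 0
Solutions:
 u(x) = C1*exp(-4*li(x))


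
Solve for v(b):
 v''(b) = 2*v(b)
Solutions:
 v(b) = C1*exp(-sqrt(2)*b) + C2*exp(sqrt(2)*b)


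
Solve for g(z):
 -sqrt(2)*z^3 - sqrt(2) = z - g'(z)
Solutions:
 g(z) = C1 + sqrt(2)*z^4/4 + z^2/2 + sqrt(2)*z


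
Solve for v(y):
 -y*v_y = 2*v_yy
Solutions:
 v(y) = C1 + C2*erf(y/2)


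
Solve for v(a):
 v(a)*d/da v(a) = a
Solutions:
 v(a) = -sqrt(C1 + a^2)
 v(a) = sqrt(C1 + a^2)


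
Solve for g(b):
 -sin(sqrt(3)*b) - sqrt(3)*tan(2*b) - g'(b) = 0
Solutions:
 g(b) = C1 + sqrt(3)*log(cos(2*b))/2 + sqrt(3)*cos(sqrt(3)*b)/3


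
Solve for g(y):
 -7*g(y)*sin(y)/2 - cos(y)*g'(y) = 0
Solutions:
 g(y) = C1*cos(y)^(7/2)


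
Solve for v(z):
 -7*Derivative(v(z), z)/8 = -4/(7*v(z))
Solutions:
 v(z) = -sqrt(C1 + 64*z)/7
 v(z) = sqrt(C1 + 64*z)/7


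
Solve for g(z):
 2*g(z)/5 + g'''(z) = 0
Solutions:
 g(z) = C3*exp(-2^(1/3)*5^(2/3)*z/5) + (C1*sin(2^(1/3)*sqrt(3)*5^(2/3)*z/10) + C2*cos(2^(1/3)*sqrt(3)*5^(2/3)*z/10))*exp(2^(1/3)*5^(2/3)*z/10)


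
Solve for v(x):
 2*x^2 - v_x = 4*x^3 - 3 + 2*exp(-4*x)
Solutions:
 v(x) = C1 - x^4 + 2*x^3/3 + 3*x + exp(-4*x)/2


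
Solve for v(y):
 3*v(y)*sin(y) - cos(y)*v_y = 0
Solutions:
 v(y) = C1/cos(y)^3


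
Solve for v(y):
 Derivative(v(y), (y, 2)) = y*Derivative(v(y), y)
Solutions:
 v(y) = C1 + C2*erfi(sqrt(2)*y/2)


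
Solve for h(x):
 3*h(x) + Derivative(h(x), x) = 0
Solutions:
 h(x) = C1*exp(-3*x)


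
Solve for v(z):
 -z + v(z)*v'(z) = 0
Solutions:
 v(z) = -sqrt(C1 + z^2)
 v(z) = sqrt(C1 + z^2)


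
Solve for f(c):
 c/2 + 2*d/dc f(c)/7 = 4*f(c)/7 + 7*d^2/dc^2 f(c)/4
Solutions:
 f(c) = 7*c/8 + (C1*sin(16*sqrt(3)*c/49) + C2*cos(16*sqrt(3)*c/49))*exp(4*c/49) + 7/16


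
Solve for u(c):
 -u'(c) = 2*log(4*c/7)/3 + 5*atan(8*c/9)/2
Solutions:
 u(c) = C1 - 2*c*log(c)/3 - 5*c*atan(8*c/9)/2 - 4*c*log(2)/3 + 2*c/3 + 2*c*log(7)/3 + 45*log(64*c^2 + 81)/32


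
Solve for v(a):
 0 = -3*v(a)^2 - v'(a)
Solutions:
 v(a) = 1/(C1 + 3*a)


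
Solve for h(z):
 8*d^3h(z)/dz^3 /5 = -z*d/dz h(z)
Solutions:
 h(z) = C1 + Integral(C2*airyai(-5^(1/3)*z/2) + C3*airybi(-5^(1/3)*z/2), z)


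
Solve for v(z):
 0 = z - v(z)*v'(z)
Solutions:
 v(z) = -sqrt(C1 + z^2)
 v(z) = sqrt(C1 + z^2)


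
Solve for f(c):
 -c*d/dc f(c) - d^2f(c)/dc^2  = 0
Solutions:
 f(c) = C1 + C2*erf(sqrt(2)*c/2)


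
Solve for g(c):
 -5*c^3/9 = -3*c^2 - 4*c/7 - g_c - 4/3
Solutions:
 g(c) = C1 + 5*c^4/36 - c^3 - 2*c^2/7 - 4*c/3


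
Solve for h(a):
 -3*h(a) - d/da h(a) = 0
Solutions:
 h(a) = C1*exp(-3*a)


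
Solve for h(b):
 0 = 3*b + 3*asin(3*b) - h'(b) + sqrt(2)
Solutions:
 h(b) = C1 + 3*b^2/2 + 3*b*asin(3*b) + sqrt(2)*b + sqrt(1 - 9*b^2)


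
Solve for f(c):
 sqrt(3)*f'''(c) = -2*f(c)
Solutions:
 f(c) = C3*exp(-2^(1/3)*3^(5/6)*c/3) + (C1*sin(6^(1/3)*c/2) + C2*cos(6^(1/3)*c/2))*exp(2^(1/3)*3^(5/6)*c/6)


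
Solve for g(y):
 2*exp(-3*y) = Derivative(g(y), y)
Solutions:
 g(y) = C1 - 2*exp(-3*y)/3


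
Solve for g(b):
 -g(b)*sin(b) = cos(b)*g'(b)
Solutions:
 g(b) = C1*cos(b)


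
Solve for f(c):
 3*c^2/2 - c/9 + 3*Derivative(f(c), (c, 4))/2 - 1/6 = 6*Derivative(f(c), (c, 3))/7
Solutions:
 f(c) = C1 + C2*c + C3*c^2 + C4*exp(4*c/7) + 7*c^5/240 + 1295*c^4/5184 + 8897*c^3/5184


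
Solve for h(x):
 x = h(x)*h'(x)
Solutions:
 h(x) = -sqrt(C1 + x^2)
 h(x) = sqrt(C1 + x^2)


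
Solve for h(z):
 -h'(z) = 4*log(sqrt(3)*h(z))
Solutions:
 Integral(1/(2*log(_y) + log(3)), (_y, h(z)))/2 = C1 - z


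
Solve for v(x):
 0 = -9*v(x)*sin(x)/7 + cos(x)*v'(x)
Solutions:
 v(x) = C1/cos(x)^(9/7)


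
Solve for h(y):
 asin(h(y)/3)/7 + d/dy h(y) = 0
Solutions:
 Integral(1/asin(_y/3), (_y, h(y))) = C1 - y/7


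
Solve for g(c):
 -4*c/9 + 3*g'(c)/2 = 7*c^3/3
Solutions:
 g(c) = C1 + 7*c^4/18 + 4*c^2/27


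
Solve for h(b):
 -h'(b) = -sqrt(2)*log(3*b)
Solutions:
 h(b) = C1 + sqrt(2)*b*log(b) - sqrt(2)*b + sqrt(2)*b*log(3)


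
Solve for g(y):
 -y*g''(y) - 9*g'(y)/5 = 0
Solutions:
 g(y) = C1 + C2/y^(4/5)


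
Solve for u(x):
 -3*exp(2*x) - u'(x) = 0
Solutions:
 u(x) = C1 - 3*exp(2*x)/2


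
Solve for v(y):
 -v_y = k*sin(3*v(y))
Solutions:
 v(y) = -acos((-C1 - exp(6*k*y))/(C1 - exp(6*k*y)))/3 + 2*pi/3
 v(y) = acos((-C1 - exp(6*k*y))/(C1 - exp(6*k*y)))/3


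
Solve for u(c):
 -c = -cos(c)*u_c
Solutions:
 u(c) = C1 + Integral(c/cos(c), c)


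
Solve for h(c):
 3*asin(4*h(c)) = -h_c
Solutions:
 Integral(1/asin(4*_y), (_y, h(c))) = C1 - 3*c


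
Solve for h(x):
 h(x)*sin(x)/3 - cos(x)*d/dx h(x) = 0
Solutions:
 h(x) = C1/cos(x)^(1/3)


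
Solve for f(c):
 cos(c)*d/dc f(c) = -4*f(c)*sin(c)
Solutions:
 f(c) = C1*cos(c)^4


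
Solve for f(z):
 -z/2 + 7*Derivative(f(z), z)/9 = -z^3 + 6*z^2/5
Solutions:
 f(z) = C1 - 9*z^4/28 + 18*z^3/35 + 9*z^2/28


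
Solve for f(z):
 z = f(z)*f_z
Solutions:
 f(z) = -sqrt(C1 + z^2)
 f(z) = sqrt(C1 + z^2)


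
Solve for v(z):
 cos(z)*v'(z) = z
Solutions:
 v(z) = C1 + Integral(z/cos(z), z)


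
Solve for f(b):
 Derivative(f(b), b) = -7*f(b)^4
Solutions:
 f(b) = (-3^(2/3) - 3*3^(1/6)*I)*(1/(C1 + 7*b))^(1/3)/6
 f(b) = (-3^(2/3) + 3*3^(1/6)*I)*(1/(C1 + 7*b))^(1/3)/6
 f(b) = (1/(C1 + 21*b))^(1/3)


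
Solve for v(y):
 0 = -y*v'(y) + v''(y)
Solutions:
 v(y) = C1 + C2*erfi(sqrt(2)*y/2)


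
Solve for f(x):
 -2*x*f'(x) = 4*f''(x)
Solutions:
 f(x) = C1 + C2*erf(x/2)


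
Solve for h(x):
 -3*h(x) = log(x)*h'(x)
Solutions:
 h(x) = C1*exp(-3*li(x))


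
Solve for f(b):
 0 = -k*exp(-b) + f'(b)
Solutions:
 f(b) = C1 - k*exp(-b)


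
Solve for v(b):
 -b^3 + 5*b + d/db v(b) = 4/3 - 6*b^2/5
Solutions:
 v(b) = C1 + b^4/4 - 2*b^3/5 - 5*b^2/2 + 4*b/3


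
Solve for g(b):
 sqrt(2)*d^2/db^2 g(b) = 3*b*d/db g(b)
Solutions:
 g(b) = C1 + C2*erfi(2^(1/4)*sqrt(3)*b/2)


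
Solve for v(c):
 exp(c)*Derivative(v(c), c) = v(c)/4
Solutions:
 v(c) = C1*exp(-exp(-c)/4)


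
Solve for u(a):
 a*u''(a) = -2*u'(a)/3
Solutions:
 u(a) = C1 + C2*a^(1/3)


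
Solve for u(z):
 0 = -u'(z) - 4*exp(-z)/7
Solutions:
 u(z) = C1 + 4*exp(-z)/7


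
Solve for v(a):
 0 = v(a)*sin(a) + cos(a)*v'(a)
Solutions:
 v(a) = C1*cos(a)


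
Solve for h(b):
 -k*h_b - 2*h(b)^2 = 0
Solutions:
 h(b) = k/(C1*k + 2*b)


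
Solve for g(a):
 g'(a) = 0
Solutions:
 g(a) = C1


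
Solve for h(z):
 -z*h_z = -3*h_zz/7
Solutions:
 h(z) = C1 + C2*erfi(sqrt(42)*z/6)


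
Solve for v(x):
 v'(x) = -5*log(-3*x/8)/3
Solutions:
 v(x) = C1 - 5*x*log(-x)/3 + x*(-5*log(3)/3 + 5/3 + 5*log(2))


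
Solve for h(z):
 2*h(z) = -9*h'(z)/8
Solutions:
 h(z) = C1*exp(-16*z/9)


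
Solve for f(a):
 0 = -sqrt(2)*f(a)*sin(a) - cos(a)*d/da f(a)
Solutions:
 f(a) = C1*cos(a)^(sqrt(2))


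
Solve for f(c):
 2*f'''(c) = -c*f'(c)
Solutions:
 f(c) = C1 + Integral(C2*airyai(-2^(2/3)*c/2) + C3*airybi(-2^(2/3)*c/2), c)


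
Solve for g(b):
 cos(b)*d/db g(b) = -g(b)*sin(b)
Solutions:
 g(b) = C1*cos(b)


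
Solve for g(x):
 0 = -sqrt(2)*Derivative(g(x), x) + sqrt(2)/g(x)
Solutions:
 g(x) = -sqrt(C1 + 2*x)
 g(x) = sqrt(C1 + 2*x)


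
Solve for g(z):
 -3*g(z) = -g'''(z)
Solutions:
 g(z) = C3*exp(3^(1/3)*z) + (C1*sin(3^(5/6)*z/2) + C2*cos(3^(5/6)*z/2))*exp(-3^(1/3)*z/2)


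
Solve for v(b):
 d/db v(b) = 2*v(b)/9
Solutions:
 v(b) = C1*exp(2*b/9)


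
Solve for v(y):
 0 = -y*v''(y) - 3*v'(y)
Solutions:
 v(y) = C1 + C2/y^2


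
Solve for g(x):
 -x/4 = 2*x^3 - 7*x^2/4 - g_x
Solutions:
 g(x) = C1 + x^4/2 - 7*x^3/12 + x^2/8


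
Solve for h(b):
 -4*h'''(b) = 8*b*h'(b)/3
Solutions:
 h(b) = C1 + Integral(C2*airyai(-2^(1/3)*3^(2/3)*b/3) + C3*airybi(-2^(1/3)*3^(2/3)*b/3), b)


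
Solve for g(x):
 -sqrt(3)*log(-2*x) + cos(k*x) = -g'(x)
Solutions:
 g(x) = C1 + sqrt(3)*x*(log(-x) - 1) + sqrt(3)*x*log(2) - Piecewise((sin(k*x)/k, Ne(k, 0)), (x, True))


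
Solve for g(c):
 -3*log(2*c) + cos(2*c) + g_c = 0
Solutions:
 g(c) = C1 + 3*c*log(c) - 3*c + 3*c*log(2) - sin(2*c)/2


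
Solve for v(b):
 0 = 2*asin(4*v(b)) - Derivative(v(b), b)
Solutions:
 Integral(1/asin(4*_y), (_y, v(b))) = C1 + 2*b


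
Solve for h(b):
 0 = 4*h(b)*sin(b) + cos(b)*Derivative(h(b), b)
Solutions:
 h(b) = C1*cos(b)^4


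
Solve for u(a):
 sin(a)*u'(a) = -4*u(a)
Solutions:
 u(a) = C1*(cos(a)^2 + 2*cos(a) + 1)/(cos(a)^2 - 2*cos(a) + 1)


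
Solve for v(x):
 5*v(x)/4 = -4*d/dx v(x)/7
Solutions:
 v(x) = C1*exp(-35*x/16)


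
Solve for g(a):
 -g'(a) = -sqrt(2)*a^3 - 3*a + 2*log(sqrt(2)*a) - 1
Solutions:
 g(a) = C1 + sqrt(2)*a^4/4 + 3*a^2/2 - 2*a*log(a) - a*log(2) + 3*a


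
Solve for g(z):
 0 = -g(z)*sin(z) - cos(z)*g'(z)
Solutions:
 g(z) = C1*cos(z)


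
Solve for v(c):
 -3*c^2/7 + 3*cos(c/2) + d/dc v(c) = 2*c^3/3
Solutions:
 v(c) = C1 + c^4/6 + c^3/7 - 6*sin(c/2)


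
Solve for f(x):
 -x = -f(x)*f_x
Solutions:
 f(x) = -sqrt(C1 + x^2)
 f(x) = sqrt(C1 + x^2)


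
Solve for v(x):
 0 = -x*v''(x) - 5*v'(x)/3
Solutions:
 v(x) = C1 + C2/x^(2/3)


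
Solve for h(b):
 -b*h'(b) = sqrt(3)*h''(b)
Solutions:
 h(b) = C1 + C2*erf(sqrt(2)*3^(3/4)*b/6)


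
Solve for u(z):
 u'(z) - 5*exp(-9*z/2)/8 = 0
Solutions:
 u(z) = C1 - 5*exp(-9*z/2)/36


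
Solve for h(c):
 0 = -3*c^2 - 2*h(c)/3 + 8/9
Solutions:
 h(c) = 4/3 - 9*c^2/2


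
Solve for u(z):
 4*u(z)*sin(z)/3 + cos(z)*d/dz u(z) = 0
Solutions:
 u(z) = C1*cos(z)^(4/3)


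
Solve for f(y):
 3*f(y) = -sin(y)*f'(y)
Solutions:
 f(y) = C1*(cos(y) + 1)^(3/2)/(cos(y) - 1)^(3/2)


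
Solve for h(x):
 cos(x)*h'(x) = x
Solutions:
 h(x) = C1 + Integral(x/cos(x), x)


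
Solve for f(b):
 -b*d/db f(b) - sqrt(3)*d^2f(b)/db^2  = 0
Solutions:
 f(b) = C1 + C2*erf(sqrt(2)*3^(3/4)*b/6)


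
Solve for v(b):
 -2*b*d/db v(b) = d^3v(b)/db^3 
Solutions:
 v(b) = C1 + Integral(C2*airyai(-2^(1/3)*b) + C3*airybi(-2^(1/3)*b), b)


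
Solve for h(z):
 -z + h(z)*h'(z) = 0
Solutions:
 h(z) = -sqrt(C1 + z^2)
 h(z) = sqrt(C1 + z^2)


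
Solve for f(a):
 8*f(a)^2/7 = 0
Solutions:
 f(a) = 0


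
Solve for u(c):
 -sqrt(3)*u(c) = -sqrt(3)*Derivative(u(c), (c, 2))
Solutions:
 u(c) = C1*exp(-c) + C2*exp(c)


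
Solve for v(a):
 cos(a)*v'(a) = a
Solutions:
 v(a) = C1 + Integral(a/cos(a), a)


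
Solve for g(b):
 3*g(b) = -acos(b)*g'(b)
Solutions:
 g(b) = C1*exp(-3*Integral(1/acos(b), b))


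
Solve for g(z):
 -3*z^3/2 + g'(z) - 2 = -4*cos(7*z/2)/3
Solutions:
 g(z) = C1 + 3*z^4/8 + 2*z - 8*sin(7*z/2)/21


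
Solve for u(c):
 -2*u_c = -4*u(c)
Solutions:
 u(c) = C1*exp(2*c)


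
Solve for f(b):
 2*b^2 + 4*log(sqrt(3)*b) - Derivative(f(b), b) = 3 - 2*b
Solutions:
 f(b) = C1 + 2*b^3/3 + b^2 + 4*b*log(b) - 7*b + b*log(9)


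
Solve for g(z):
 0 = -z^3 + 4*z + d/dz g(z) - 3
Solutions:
 g(z) = C1 + z^4/4 - 2*z^2 + 3*z


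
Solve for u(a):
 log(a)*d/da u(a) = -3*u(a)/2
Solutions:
 u(a) = C1*exp(-3*li(a)/2)


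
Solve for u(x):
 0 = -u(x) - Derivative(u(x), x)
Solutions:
 u(x) = C1*exp(-x)


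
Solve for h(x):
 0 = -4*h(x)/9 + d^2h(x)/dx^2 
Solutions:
 h(x) = C1*exp(-2*x/3) + C2*exp(2*x/3)


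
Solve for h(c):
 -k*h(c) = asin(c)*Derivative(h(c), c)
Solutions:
 h(c) = C1*exp(-k*Integral(1/asin(c), c))


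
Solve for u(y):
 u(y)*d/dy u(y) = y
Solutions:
 u(y) = -sqrt(C1 + y^2)
 u(y) = sqrt(C1 + y^2)


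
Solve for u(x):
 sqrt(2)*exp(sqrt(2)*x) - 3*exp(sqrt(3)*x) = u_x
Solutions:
 u(x) = C1 + exp(sqrt(2)*x) - sqrt(3)*exp(sqrt(3)*x)


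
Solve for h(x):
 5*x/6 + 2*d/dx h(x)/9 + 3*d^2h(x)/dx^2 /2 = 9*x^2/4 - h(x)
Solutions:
 h(x) = 9*x^2/4 - 11*x/6 + (C1*sin(sqrt(482)*x/27) + C2*cos(sqrt(482)*x/27))*exp(-2*x/27) - 685/108


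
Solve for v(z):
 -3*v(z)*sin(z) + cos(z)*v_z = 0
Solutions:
 v(z) = C1/cos(z)^3


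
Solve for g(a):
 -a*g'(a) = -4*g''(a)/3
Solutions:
 g(a) = C1 + C2*erfi(sqrt(6)*a/4)


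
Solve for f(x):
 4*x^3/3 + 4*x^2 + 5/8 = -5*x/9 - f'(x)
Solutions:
 f(x) = C1 - x^4/3 - 4*x^3/3 - 5*x^2/18 - 5*x/8


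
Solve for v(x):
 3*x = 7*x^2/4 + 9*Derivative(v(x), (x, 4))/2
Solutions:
 v(x) = C1 + C2*x + C3*x^2 + C4*x^3 - 7*x^6/6480 + x^5/180


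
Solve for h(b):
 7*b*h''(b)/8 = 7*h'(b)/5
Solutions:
 h(b) = C1 + C2*b^(13/5)


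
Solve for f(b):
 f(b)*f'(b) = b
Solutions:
 f(b) = -sqrt(C1 + b^2)
 f(b) = sqrt(C1 + b^2)


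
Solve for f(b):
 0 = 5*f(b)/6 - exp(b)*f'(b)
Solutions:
 f(b) = C1*exp(-5*exp(-b)/6)


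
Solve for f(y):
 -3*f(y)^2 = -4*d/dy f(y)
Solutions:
 f(y) = -4/(C1 + 3*y)


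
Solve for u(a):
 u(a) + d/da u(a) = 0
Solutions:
 u(a) = C1*exp(-a)


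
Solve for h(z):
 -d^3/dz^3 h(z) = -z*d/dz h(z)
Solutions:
 h(z) = C1 + Integral(C2*airyai(z) + C3*airybi(z), z)


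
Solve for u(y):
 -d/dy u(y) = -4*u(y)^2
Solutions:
 u(y) = -1/(C1 + 4*y)


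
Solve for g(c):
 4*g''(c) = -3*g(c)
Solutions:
 g(c) = C1*sin(sqrt(3)*c/2) + C2*cos(sqrt(3)*c/2)


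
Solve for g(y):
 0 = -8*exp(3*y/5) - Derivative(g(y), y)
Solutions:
 g(y) = C1 - 40*exp(3*y/5)/3


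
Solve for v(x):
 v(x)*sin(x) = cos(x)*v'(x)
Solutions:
 v(x) = C1/cos(x)


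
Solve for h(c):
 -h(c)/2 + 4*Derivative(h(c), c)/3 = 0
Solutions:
 h(c) = C1*exp(3*c/8)


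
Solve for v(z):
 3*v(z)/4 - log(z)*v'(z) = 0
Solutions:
 v(z) = C1*exp(3*li(z)/4)


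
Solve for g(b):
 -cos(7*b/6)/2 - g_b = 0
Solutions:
 g(b) = C1 - 3*sin(7*b/6)/7


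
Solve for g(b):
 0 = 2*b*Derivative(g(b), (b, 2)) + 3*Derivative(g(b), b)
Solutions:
 g(b) = C1 + C2/sqrt(b)


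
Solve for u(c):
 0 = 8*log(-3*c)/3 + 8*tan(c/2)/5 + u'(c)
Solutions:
 u(c) = C1 - 8*c*log(-c)/3 - 8*c*log(3)/3 + 8*c/3 + 16*log(cos(c/2))/5


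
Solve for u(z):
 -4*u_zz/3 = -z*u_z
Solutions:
 u(z) = C1 + C2*erfi(sqrt(6)*z/4)


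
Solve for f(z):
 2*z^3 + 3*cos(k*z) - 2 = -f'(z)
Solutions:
 f(z) = C1 - z^4/2 + 2*z - 3*sin(k*z)/k


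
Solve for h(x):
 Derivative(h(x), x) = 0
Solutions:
 h(x) = C1


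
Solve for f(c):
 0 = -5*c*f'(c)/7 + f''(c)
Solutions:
 f(c) = C1 + C2*erfi(sqrt(70)*c/14)


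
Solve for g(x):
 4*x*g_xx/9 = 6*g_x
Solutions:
 g(x) = C1 + C2*x^(29/2)


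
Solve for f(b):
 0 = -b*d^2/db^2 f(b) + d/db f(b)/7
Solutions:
 f(b) = C1 + C2*b^(8/7)


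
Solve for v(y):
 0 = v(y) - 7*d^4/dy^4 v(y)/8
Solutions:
 v(y) = C1*exp(-14^(3/4)*y/7) + C2*exp(14^(3/4)*y/7) + C3*sin(14^(3/4)*y/7) + C4*cos(14^(3/4)*y/7)


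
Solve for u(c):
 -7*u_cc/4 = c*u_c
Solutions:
 u(c) = C1 + C2*erf(sqrt(14)*c/7)


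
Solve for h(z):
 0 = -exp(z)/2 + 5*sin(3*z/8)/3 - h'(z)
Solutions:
 h(z) = C1 - exp(z)/2 - 40*cos(3*z/8)/9


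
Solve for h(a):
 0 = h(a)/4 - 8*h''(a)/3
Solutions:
 h(a) = C1*exp(-sqrt(6)*a/8) + C2*exp(sqrt(6)*a/8)


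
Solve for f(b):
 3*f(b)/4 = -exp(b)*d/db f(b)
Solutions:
 f(b) = C1*exp(3*exp(-b)/4)


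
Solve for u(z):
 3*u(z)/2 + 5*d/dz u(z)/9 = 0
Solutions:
 u(z) = C1*exp(-27*z/10)


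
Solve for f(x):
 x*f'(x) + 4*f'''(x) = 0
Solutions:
 f(x) = C1 + Integral(C2*airyai(-2^(1/3)*x/2) + C3*airybi(-2^(1/3)*x/2), x)


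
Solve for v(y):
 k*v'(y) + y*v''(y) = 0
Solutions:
 v(y) = C1 + y^(1 - re(k))*(C2*sin(log(y)*Abs(im(k))) + C3*cos(log(y)*im(k)))


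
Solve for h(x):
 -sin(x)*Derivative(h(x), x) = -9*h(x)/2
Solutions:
 h(x) = C1*(cos(x) - 1)^(1/4)*(cos(x)^2 - 2*cos(x) + 1)/((cos(x) + 1)^(1/4)*(cos(x)^2 + 2*cos(x) + 1))


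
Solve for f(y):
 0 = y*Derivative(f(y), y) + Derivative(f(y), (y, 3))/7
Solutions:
 f(y) = C1 + Integral(C2*airyai(-7^(1/3)*y) + C3*airybi(-7^(1/3)*y), y)


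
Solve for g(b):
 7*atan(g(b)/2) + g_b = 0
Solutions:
 Integral(1/atan(_y/2), (_y, g(b))) = C1 - 7*b


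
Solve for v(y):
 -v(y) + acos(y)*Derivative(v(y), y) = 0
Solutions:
 v(y) = C1*exp(Integral(1/acos(y), y))


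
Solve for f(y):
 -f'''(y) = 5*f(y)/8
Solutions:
 f(y) = C3*exp(-5^(1/3)*y/2) + (C1*sin(sqrt(3)*5^(1/3)*y/4) + C2*cos(sqrt(3)*5^(1/3)*y/4))*exp(5^(1/3)*y/4)


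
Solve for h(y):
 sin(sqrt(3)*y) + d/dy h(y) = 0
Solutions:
 h(y) = C1 + sqrt(3)*cos(sqrt(3)*y)/3


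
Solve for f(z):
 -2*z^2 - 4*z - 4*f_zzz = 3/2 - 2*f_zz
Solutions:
 f(z) = C1 + C2*z + C3*exp(z/2) + z^4/12 + z^3 + 51*z^2/8


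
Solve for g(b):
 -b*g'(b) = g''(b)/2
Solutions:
 g(b) = C1 + C2*erf(b)


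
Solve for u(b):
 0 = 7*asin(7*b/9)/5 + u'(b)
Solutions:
 u(b) = C1 - 7*b*asin(7*b/9)/5 - sqrt(81 - 49*b^2)/5


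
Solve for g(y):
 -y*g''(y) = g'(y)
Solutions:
 g(y) = C1 + C2*log(y)


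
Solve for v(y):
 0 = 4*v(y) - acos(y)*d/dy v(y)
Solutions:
 v(y) = C1*exp(4*Integral(1/acos(y), y))


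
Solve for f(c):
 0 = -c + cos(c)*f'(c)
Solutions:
 f(c) = C1 + Integral(c/cos(c), c)


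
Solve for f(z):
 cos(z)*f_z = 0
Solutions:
 f(z) = C1


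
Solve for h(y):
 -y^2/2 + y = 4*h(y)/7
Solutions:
 h(y) = 7*y*(2 - y)/8


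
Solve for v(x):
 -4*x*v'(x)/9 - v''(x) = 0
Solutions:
 v(x) = C1 + C2*erf(sqrt(2)*x/3)


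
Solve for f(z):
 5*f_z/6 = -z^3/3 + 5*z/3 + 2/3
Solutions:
 f(z) = C1 - z^4/10 + z^2 + 4*z/5


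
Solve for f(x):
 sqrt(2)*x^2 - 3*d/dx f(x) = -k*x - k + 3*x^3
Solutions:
 f(x) = C1 + k*x^2/6 + k*x/3 - x^4/4 + sqrt(2)*x^3/9


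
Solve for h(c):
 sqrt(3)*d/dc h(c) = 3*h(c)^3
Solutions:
 h(c) = -sqrt(2)*sqrt(-1/(C1 + sqrt(3)*c))/2
 h(c) = sqrt(2)*sqrt(-1/(C1 + sqrt(3)*c))/2


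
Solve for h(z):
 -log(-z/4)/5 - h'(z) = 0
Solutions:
 h(z) = C1 - z*log(-z)/5 + z*(1 + 2*log(2))/5


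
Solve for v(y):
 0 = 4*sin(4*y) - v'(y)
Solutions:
 v(y) = C1 - cos(4*y)


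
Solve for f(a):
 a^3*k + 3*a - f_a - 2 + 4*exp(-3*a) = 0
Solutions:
 f(a) = C1 + a^4*k/4 + 3*a^2/2 - 2*a - 4*exp(-3*a)/3


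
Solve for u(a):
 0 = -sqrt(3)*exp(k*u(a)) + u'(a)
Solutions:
 u(a) = Piecewise((log(-1/(C1*k + sqrt(3)*a*k))/k, Ne(k, 0)), (nan, True))
 u(a) = Piecewise((C1 + sqrt(3)*a, Eq(k, 0)), (nan, True))


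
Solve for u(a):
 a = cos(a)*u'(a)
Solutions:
 u(a) = C1 + Integral(a/cos(a), a)


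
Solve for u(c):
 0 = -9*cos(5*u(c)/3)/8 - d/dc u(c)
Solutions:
 9*c/8 - 3*log(sin(5*u(c)/3) - 1)/10 + 3*log(sin(5*u(c)/3) + 1)/10 = C1


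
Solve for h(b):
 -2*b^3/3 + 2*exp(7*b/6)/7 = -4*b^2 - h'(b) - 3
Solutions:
 h(b) = C1 + b^4/6 - 4*b^3/3 - 3*b - 12*exp(7*b/6)/49


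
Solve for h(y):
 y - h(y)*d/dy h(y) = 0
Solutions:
 h(y) = -sqrt(C1 + y^2)
 h(y) = sqrt(C1 + y^2)


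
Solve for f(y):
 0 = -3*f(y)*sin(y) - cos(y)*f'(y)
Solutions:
 f(y) = C1*cos(y)^3


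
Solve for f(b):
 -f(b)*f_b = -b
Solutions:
 f(b) = -sqrt(C1 + b^2)
 f(b) = sqrt(C1 + b^2)


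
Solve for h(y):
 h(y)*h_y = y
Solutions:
 h(y) = -sqrt(C1 + y^2)
 h(y) = sqrt(C1 + y^2)


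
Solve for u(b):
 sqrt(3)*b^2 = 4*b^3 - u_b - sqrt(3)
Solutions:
 u(b) = C1 + b^4 - sqrt(3)*b^3/3 - sqrt(3)*b


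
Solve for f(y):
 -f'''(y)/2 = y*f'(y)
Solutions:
 f(y) = C1 + Integral(C2*airyai(-2^(1/3)*y) + C3*airybi(-2^(1/3)*y), y)


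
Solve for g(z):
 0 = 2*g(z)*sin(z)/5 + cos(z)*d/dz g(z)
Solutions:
 g(z) = C1*cos(z)^(2/5)


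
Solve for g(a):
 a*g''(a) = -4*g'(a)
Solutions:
 g(a) = C1 + C2/a^3


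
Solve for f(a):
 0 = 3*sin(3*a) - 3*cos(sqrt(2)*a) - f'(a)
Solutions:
 f(a) = C1 - 3*sqrt(2)*sin(sqrt(2)*a)/2 - cos(3*a)


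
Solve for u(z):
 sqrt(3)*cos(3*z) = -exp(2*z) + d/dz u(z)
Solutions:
 u(z) = C1 + exp(2*z)/2 + sqrt(3)*sin(3*z)/3


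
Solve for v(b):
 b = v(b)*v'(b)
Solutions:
 v(b) = -sqrt(C1 + b^2)
 v(b) = sqrt(C1 + b^2)


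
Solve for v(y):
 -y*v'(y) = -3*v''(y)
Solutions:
 v(y) = C1 + C2*erfi(sqrt(6)*y/6)


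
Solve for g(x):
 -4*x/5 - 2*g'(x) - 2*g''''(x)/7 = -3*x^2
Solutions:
 g(x) = C1 + C4*exp(-7^(1/3)*x) + x^3/2 - x^2/5 + (C2*sin(sqrt(3)*7^(1/3)*x/2) + C3*cos(sqrt(3)*7^(1/3)*x/2))*exp(7^(1/3)*x/2)


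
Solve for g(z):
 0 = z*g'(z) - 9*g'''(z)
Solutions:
 g(z) = C1 + Integral(C2*airyai(3^(1/3)*z/3) + C3*airybi(3^(1/3)*z/3), z)


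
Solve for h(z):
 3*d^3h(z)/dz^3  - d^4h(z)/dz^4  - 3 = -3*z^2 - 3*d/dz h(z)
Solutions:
 h(z) = C1 + C2*exp(z*(-2^(2/3)*(sqrt(21) + 5)^(1/3)/4 - 2^(1/3)/(2*(sqrt(21) + 5)^(1/3)) + 1))*sin(2^(1/3)*sqrt(3)*z*(-2^(1/3)*(sqrt(21) + 5)^(1/3) + 2/(sqrt(21) + 5)^(1/3))/4) + C3*exp(z*(-2^(2/3)*(sqrt(21) + 5)^(1/3)/4 - 2^(1/3)/(2*(sqrt(21) + 5)^(1/3)) + 1))*cos(2^(1/3)*sqrt(3)*z*(-2^(1/3)*(sqrt(21) + 5)^(1/3) + 2/(sqrt(21) + 5)^(1/3))/4) + C4*exp(z*(2^(1/3)/(sqrt(21) + 5)^(1/3) + 1 + 2^(2/3)*(sqrt(21) + 5)^(1/3)/2)) - z^3/3 + 3*z


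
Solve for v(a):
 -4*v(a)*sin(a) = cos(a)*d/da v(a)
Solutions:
 v(a) = C1*cos(a)^4


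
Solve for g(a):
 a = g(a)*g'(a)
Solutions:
 g(a) = -sqrt(C1 + a^2)
 g(a) = sqrt(C1 + a^2)


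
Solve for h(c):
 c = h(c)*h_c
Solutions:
 h(c) = -sqrt(C1 + c^2)
 h(c) = sqrt(C1 + c^2)


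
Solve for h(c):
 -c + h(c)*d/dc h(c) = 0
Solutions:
 h(c) = -sqrt(C1 + c^2)
 h(c) = sqrt(C1 + c^2)


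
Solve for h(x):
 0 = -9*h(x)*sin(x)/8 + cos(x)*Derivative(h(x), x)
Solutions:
 h(x) = C1/cos(x)^(9/8)


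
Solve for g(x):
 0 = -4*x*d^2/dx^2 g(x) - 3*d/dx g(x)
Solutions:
 g(x) = C1 + C2*x^(1/4)


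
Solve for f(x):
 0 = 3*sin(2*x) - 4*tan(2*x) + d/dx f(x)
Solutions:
 f(x) = C1 - 2*log(cos(2*x)) + 3*cos(2*x)/2


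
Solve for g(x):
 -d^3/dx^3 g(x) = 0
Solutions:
 g(x) = C1 + C2*x + C3*x^2


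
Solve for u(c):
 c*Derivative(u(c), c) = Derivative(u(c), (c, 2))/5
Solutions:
 u(c) = C1 + C2*erfi(sqrt(10)*c/2)


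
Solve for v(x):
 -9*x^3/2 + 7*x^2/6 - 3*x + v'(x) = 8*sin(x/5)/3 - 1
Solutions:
 v(x) = C1 + 9*x^4/8 - 7*x^3/18 + 3*x^2/2 - x - 40*cos(x/5)/3


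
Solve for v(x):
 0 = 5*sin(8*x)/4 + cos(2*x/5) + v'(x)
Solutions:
 v(x) = C1 - 5*sin(2*x/5)/2 + 5*cos(8*x)/32


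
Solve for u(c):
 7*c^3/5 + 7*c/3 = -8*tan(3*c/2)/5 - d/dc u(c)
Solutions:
 u(c) = C1 - 7*c^4/20 - 7*c^2/6 + 16*log(cos(3*c/2))/15


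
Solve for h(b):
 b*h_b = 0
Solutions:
 h(b) = C1


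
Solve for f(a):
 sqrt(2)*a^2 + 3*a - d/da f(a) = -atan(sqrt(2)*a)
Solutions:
 f(a) = C1 + sqrt(2)*a^3/3 + 3*a^2/2 + a*atan(sqrt(2)*a) - sqrt(2)*log(2*a^2 + 1)/4


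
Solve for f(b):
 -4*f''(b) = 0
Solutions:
 f(b) = C1 + C2*b


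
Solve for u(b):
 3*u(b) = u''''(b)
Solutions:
 u(b) = C1*exp(-3^(1/4)*b) + C2*exp(3^(1/4)*b) + C3*sin(3^(1/4)*b) + C4*cos(3^(1/4)*b)


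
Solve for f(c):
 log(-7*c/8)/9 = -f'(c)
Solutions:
 f(c) = C1 - c*log(-c)/9 + c*(-log(7) + 1 + 3*log(2))/9


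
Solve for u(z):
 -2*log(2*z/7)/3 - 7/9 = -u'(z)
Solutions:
 u(z) = C1 + 2*z*log(z)/3 - 2*z*log(7)/3 + z/9 + 2*z*log(2)/3


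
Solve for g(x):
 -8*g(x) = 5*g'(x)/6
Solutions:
 g(x) = C1*exp(-48*x/5)


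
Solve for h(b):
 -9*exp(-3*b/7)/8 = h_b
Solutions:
 h(b) = C1 + 21*exp(-3*b/7)/8


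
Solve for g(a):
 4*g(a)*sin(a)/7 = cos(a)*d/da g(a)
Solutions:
 g(a) = C1/cos(a)^(4/7)


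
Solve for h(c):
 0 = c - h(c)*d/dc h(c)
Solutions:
 h(c) = -sqrt(C1 + c^2)
 h(c) = sqrt(C1 + c^2)


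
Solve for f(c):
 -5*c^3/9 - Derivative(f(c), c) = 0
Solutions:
 f(c) = C1 - 5*c^4/36


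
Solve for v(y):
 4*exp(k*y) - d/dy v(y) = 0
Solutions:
 v(y) = C1 + 4*exp(k*y)/k


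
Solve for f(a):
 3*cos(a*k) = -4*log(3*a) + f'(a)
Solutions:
 f(a) = C1 + 4*a*log(a) - 4*a + 4*a*log(3) + 3*Piecewise((sin(a*k)/k, Ne(k, 0)), (a, True))


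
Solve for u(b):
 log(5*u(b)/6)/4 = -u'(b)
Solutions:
 4*Integral(1/(log(_y) - log(6) + log(5)), (_y, u(b))) = C1 - b


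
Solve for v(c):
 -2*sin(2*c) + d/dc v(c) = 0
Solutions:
 v(c) = C1 - cos(2*c)


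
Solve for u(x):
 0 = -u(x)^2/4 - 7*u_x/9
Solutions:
 u(x) = 28/(C1 + 9*x)


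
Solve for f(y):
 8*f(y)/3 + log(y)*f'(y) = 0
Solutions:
 f(y) = C1*exp(-8*li(y)/3)


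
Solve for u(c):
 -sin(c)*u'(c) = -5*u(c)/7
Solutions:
 u(c) = C1*(cos(c) - 1)^(5/14)/(cos(c) + 1)^(5/14)


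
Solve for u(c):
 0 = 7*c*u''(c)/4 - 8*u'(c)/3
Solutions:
 u(c) = C1 + C2*c^(53/21)


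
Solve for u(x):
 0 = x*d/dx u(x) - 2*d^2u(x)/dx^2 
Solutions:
 u(x) = C1 + C2*erfi(x/2)


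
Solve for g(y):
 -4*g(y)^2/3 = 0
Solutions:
 g(y) = 0


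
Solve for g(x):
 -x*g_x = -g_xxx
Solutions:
 g(x) = C1 + Integral(C2*airyai(x) + C3*airybi(x), x)


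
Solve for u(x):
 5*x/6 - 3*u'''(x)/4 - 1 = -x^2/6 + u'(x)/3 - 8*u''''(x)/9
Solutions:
 u(x) = C1 + C2*exp(x*(-3^(1/3)*(64*sqrt(1267) + 2291)^(1/3) - 27*3^(2/3)/(64*sqrt(1267) + 2291)^(1/3) + 18)/64)*sin(3^(1/6)*x*(-3^(2/3)*(64*sqrt(1267) + 2291)^(1/3) + 81/(64*sqrt(1267) + 2291)^(1/3))/64) + C3*exp(x*(-3^(1/3)*(64*sqrt(1267) + 2291)^(1/3) - 27*3^(2/3)/(64*sqrt(1267) + 2291)^(1/3) + 18)/64)*cos(3^(1/6)*x*(-3^(2/3)*(64*sqrt(1267) + 2291)^(1/3) + 81/(64*sqrt(1267) + 2291)^(1/3))/64) + C4*exp(x*(27*3^(2/3)/(64*sqrt(1267) + 2291)^(1/3) + 9 + 3^(1/3)*(64*sqrt(1267) + 2291)^(1/3))/32) + x^3/6 + 5*x^2/4 - 21*x/4


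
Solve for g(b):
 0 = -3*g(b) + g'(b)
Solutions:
 g(b) = C1*exp(3*b)


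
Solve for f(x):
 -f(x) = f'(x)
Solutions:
 f(x) = C1*exp(-x)


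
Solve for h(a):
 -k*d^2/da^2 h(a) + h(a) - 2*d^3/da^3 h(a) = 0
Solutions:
 h(a) = C1*exp(-a*(k^2/(k^3 + sqrt(-k^6 + (k^3 - 54)^2) - 54)^(1/3) + k + (k^3 + sqrt(-k^6 + (k^3 - 54)^2) - 54)^(1/3))/6) + C2*exp(a*(-4*k^2/((-1 + sqrt(3)*I)*(k^3 + sqrt(-k^6 + (k^3 - 54)^2) - 54)^(1/3)) - 2*k + (k^3 + sqrt(-k^6 + (k^3 - 54)^2) - 54)^(1/3) - sqrt(3)*I*(k^3 + sqrt(-k^6 + (k^3 - 54)^2) - 54)^(1/3))/12) + C3*exp(a*(4*k^2/((1 + sqrt(3)*I)*(k^3 + sqrt(-k^6 + (k^3 - 54)^2) - 54)^(1/3)) - 2*k + (k^3 + sqrt(-k^6 + (k^3 - 54)^2) - 54)^(1/3) + sqrt(3)*I*(k^3 + sqrt(-k^6 + (k^3 - 54)^2) - 54)^(1/3))/12)


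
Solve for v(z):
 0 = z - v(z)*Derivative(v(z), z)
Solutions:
 v(z) = -sqrt(C1 + z^2)
 v(z) = sqrt(C1 + z^2)


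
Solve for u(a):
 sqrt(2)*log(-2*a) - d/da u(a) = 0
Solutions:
 u(a) = C1 + sqrt(2)*a*log(-a) + sqrt(2)*a*(-1 + log(2))


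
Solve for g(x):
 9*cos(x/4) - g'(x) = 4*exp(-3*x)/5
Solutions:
 g(x) = C1 + 36*sin(x/4) + 4*exp(-3*x)/15


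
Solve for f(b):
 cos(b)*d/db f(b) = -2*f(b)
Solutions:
 f(b) = C1*(sin(b) - 1)/(sin(b) + 1)


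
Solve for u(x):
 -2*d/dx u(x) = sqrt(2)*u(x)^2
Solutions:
 u(x) = 2/(C1 + sqrt(2)*x)


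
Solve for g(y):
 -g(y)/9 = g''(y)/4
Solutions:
 g(y) = C1*sin(2*y/3) + C2*cos(2*y/3)


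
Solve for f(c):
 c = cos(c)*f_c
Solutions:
 f(c) = C1 + Integral(c/cos(c), c)


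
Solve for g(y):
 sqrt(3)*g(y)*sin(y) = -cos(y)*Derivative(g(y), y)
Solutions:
 g(y) = C1*cos(y)^(sqrt(3))


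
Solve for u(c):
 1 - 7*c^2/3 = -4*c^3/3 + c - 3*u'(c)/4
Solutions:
 u(c) = C1 - 4*c^4/9 + 28*c^3/27 + 2*c^2/3 - 4*c/3


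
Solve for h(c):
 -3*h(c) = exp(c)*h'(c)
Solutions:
 h(c) = C1*exp(3*exp(-c))


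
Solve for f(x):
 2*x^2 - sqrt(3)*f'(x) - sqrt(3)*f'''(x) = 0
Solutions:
 f(x) = C1 + C2*sin(x) + C3*cos(x) + 2*sqrt(3)*x^3/9 - 4*sqrt(3)*x/3


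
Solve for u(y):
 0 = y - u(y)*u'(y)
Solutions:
 u(y) = -sqrt(C1 + y^2)
 u(y) = sqrt(C1 + y^2)


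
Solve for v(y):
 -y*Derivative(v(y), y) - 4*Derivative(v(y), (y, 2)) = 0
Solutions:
 v(y) = C1 + C2*erf(sqrt(2)*y/4)


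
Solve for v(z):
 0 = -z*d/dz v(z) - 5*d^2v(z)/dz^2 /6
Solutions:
 v(z) = C1 + C2*erf(sqrt(15)*z/5)


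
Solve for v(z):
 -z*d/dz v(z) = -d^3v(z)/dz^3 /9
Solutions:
 v(z) = C1 + Integral(C2*airyai(3^(2/3)*z) + C3*airybi(3^(2/3)*z), z)


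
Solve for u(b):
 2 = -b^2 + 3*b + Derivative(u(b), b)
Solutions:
 u(b) = C1 + b^3/3 - 3*b^2/2 + 2*b


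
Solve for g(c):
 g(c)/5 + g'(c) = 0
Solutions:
 g(c) = C1*exp(-c/5)


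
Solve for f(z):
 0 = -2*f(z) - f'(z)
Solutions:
 f(z) = C1*exp(-2*z)


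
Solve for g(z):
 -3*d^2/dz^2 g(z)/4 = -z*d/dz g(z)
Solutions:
 g(z) = C1 + C2*erfi(sqrt(6)*z/3)


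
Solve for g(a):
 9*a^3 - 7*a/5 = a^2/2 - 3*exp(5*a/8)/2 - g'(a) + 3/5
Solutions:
 g(a) = C1 - 9*a^4/4 + a^3/6 + 7*a^2/10 + 3*a/5 - 12*exp(5*a/8)/5


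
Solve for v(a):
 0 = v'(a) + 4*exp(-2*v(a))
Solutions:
 v(a) = log(-sqrt(C1 - 8*a))
 v(a) = log(C1 - 8*a)/2


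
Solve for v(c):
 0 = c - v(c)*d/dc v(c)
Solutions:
 v(c) = -sqrt(C1 + c^2)
 v(c) = sqrt(C1 + c^2)


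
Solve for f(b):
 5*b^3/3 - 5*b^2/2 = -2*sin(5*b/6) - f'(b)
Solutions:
 f(b) = C1 - 5*b^4/12 + 5*b^3/6 + 12*cos(5*b/6)/5


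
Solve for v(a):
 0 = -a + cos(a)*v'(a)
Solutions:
 v(a) = C1 + Integral(a/cos(a), a)


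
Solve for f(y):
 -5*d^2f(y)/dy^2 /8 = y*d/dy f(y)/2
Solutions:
 f(y) = C1 + C2*erf(sqrt(10)*y/5)


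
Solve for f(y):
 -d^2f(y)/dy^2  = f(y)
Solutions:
 f(y) = C1*sin(y) + C2*cos(y)


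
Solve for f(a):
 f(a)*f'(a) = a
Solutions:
 f(a) = -sqrt(C1 + a^2)
 f(a) = sqrt(C1 + a^2)


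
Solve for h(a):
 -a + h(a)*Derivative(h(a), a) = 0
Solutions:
 h(a) = -sqrt(C1 + a^2)
 h(a) = sqrt(C1 + a^2)


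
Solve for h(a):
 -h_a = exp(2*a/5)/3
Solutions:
 h(a) = C1 - 5*exp(2*a/5)/6


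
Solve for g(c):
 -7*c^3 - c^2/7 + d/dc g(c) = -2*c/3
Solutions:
 g(c) = C1 + 7*c^4/4 + c^3/21 - c^2/3


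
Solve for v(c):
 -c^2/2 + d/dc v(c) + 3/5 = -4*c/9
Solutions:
 v(c) = C1 + c^3/6 - 2*c^2/9 - 3*c/5


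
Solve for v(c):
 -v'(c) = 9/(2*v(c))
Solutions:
 v(c) = -sqrt(C1 - 9*c)
 v(c) = sqrt(C1 - 9*c)


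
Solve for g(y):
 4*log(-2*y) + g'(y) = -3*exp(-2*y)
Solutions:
 g(y) = C1 - 4*y*log(-y) + 4*y*(1 - log(2)) + 3*exp(-2*y)/2


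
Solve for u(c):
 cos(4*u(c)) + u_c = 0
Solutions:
 u(c) = -asin((C1 + exp(8*c))/(C1 - exp(8*c)))/4 + pi/4
 u(c) = asin((C1 + exp(8*c))/(C1 - exp(8*c)))/4


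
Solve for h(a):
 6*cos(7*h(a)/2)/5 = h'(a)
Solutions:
 -6*a/5 - log(sin(7*h(a)/2) - 1)/7 + log(sin(7*h(a)/2) + 1)/7 = C1


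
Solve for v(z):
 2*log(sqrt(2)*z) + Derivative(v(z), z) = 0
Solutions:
 v(z) = C1 - 2*z*log(z) - z*log(2) + 2*z


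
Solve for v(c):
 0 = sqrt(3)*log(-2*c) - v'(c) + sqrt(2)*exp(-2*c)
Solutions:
 v(c) = C1 + sqrt(3)*c*log(-c) + sqrt(3)*c*(-1 + log(2)) - sqrt(2)*exp(-2*c)/2


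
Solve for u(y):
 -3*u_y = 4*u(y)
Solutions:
 u(y) = C1*exp(-4*y/3)


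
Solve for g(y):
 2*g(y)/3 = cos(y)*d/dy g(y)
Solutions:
 g(y) = C1*(sin(y) + 1)^(1/3)/(sin(y) - 1)^(1/3)


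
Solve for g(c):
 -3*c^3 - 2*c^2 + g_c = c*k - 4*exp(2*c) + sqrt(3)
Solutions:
 g(c) = C1 + 3*c^4/4 + 2*c^3/3 + c^2*k/2 + sqrt(3)*c - 2*exp(2*c)


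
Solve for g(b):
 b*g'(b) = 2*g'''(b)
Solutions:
 g(b) = C1 + Integral(C2*airyai(2^(2/3)*b/2) + C3*airybi(2^(2/3)*b/2), b)


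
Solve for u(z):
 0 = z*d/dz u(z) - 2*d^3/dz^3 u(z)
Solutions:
 u(z) = C1 + Integral(C2*airyai(2^(2/3)*z/2) + C3*airybi(2^(2/3)*z/2), z)


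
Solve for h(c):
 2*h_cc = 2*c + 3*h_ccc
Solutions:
 h(c) = C1 + C2*c + C3*exp(2*c/3) + c^3/6 + 3*c^2/4


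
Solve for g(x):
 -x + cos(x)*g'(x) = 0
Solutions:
 g(x) = C1 + Integral(x/cos(x), x)


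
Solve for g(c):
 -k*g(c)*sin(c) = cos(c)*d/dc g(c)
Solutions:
 g(c) = C1*exp(k*log(cos(c)))
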